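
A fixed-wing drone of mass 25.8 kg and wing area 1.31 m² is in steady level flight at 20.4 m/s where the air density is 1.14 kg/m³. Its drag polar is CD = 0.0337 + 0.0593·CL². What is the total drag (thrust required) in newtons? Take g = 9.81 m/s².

D = 22.7 N

Level flight ⇒ L = W = m·g = 25.8 × 9.81 = 253.1 N.
q = ½ρv² = ½ × 1.14 × 20.4² = 237.2 Pa.
CL = W/(q·S) = 253.1 / (237.2 × 1.31) = 0.8145.
CD = 0.0337 + 0.0593 × 0.8145² = 0.07304.
D = q·S·CD = 237.2 × 1.31 × 0.07304 = 22.7 N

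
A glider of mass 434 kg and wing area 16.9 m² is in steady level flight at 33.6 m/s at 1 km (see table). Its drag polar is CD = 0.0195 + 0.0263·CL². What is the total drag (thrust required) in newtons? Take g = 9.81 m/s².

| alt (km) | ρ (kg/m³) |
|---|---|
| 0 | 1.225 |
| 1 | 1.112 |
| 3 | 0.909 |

At 1 km, from the table: ρ = 1.112 kg/m³.
Weight W = mg = 434 × 9.81 = 4257.5 N; in level flight L = W.
Dynamic pressure q = 0.5 × 1.112 × 33.6² = 627.7 Pa.
CL = W/(q·S) = 4257.5 / (627.7 × 16.9) = 0.4013.
CD = 0.0195 + 0.0263 × 0.4013² = 0.02374.
D = q·S·CD = 627.7 × 16.9 × 0.02374 = 251.8 N

D = 252 N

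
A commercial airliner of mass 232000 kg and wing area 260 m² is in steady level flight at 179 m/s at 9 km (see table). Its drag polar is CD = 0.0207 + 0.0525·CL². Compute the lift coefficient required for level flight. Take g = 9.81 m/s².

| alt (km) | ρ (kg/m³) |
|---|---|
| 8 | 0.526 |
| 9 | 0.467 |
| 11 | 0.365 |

At 9 km, from the table: ρ = 0.467 kg/m³.
In steady level flight, lift balances weight: W = mg = 232000 × 9.81 = 2.2759×10^6 N.
q = ½ρv² = ½ × 0.467 × 179² = 7482 Pa.
Required CL = L/(qS) = 2.2759×10^6/(7482·260) = 1.17.

CL = 1.17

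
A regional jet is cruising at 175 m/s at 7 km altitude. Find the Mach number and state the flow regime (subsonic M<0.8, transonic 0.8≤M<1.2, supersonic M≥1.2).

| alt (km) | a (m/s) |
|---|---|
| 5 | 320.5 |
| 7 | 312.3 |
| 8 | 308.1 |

M = 0.56 (subsonic)

At 7 km, from the table: a = 312.3 m/s.
M = v/a = 175 / 312.3 = 0.56
M = 0.56 → subsonic.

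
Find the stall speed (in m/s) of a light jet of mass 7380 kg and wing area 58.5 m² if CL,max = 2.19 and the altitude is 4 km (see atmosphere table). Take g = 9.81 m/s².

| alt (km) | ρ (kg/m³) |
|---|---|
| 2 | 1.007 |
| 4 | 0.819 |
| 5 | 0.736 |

V_stall = 37.1 m/s

At 4 km, from the table: ρ = 0.819 kg/m³.
Stall occurs when L = W at CL,max. W = mg = 7380 × 9.81 = 72400 N.
From L = ½ρV²S·CL,max = W: V_stall = √(2W/(ρSCL,max)) = √(2·72400/(0.819·58.5·2.19))
V_stall = √1380 = 37.1 m/s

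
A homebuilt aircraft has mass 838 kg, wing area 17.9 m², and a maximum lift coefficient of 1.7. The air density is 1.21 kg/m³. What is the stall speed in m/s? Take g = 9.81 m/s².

V_stall = 21.1 m/s

At stall, lift equals weight: L = W = m·g = 838 × 9.81 = 8221 N.
V_stall = √(2W/(ρ·S·CL,max)) = √(2 × 8221 / (1.21 × 17.9 × 1.7))
V_stall = √446.5 = 21.1 m/s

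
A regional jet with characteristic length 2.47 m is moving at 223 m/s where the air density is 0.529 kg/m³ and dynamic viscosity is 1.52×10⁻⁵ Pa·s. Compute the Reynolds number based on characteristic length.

Re = ρ·v·c/μ = 0.529 × 223 × 2.47 / (1.52×10⁻⁵) = 1.92×10^7

Re = 1.92×10^7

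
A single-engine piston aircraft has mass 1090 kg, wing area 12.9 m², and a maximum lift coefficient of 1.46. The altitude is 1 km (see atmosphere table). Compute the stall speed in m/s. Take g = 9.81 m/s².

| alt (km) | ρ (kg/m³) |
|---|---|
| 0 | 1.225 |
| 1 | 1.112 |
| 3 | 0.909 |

V_stall = 32 m/s

At 1 km, from the table: ρ = 1.112 kg/m³.
At stall, lift equals weight: L = W = m·g = 1090 × 9.81 = 10690 N.
From L = ½ρV²S·CL,max = W: V_stall = √(2W/(ρSCL,max)) = √(2·10690/(1.112·12.9·1.46))
V_stall = √1021 = 32 m/s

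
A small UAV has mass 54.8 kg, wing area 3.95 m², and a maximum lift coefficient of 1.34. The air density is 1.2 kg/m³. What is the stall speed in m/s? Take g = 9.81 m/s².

Stall occurs when L = W at CL,max. W = mg = 54.8 × 9.81 = 537.6 N.
V_stall = √(2W/(ρ·S·CL,max)) = √(2 × 537.6 / (1.2 × 3.95 × 1.34))
V_stall = √169.3 = 13 m/s

V_stall = 13 m/s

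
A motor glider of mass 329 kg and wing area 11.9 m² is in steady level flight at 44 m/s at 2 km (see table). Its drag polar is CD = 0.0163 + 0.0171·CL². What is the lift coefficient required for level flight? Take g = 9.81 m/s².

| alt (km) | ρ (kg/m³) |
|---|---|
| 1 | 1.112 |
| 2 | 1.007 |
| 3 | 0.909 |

CL = 0.278

At 2 km, from the table: ρ = 1.007 kg/m³.
In steady level flight, lift balances weight: W = mg = 329 × 9.81 = 3227.5 N.
q = ½ρv² = ½ × 1.007 × 44² = 974.8 Pa.
Required CL = L/(qS) = 3227.5/(974.8·11.9) = 0.2782.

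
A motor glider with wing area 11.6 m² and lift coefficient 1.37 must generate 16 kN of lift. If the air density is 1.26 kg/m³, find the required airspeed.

v = 40 m/s

L = ½ρv²S·CL ⇒ v = √(2L/(ρ·S·CL))
v = √(2 × 16000 / (1.26 × 11.6 × 1.37)) = √1598 = 40 m/s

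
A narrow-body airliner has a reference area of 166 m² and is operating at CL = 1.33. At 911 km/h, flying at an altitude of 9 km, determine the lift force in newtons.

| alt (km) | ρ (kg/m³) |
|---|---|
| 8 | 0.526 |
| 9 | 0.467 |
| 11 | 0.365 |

L = 3.3×10^6 N

At 9 km, from the table: ρ = 0.467 kg/m³.
Convert speed: v = 911 km/h ÷ 3.6 = 253.1 m/s.
L = ½ρv²S·CL = ½ × 0.467 × 253.1² × 166 × 1.33 = 3.3×10^6 N ≈ 3300 kN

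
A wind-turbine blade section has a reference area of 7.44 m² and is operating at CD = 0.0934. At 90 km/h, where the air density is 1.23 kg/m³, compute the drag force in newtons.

Convert speed: v = 90 km/h ÷ 3.6 = 25 m/s.
Dynamic pressure q = ½ρv² = ½ × 1.23 × 25² = 384.4 Pa.
D = q·S·CD = 384.4 × 7.44 × 0.0934 = 267 N

D = 267 N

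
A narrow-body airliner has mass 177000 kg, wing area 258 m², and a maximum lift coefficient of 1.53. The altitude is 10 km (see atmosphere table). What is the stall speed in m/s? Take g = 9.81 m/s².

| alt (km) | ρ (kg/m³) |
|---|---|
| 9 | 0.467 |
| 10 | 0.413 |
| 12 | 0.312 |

V_stall = 146 m/s

At 10 km, from the table: ρ = 0.413 kg/m³.
At stall, lift equals weight: L = W = m·g = 177000 × 9.81 = 1.736×10^6 N.
From L = ½ρV²S·CL,max = W: V_stall = √(2W/(ρSCL,max)) = √(2·1.736×10^6/(0.413·258·1.53))
V_stall = √21300 = 146 m/s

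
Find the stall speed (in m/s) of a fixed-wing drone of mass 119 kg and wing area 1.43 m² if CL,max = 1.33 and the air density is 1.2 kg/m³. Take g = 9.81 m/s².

Weight W = mg = 119 × 9.81 = 1167 N.
V_stall = √(2W/(ρ·S·CL,max)) = √(2 × 1167 / (1.2 × 1.43 × 1.33))
V_stall = √1023 = 32 m/s

V_stall = 32 m/s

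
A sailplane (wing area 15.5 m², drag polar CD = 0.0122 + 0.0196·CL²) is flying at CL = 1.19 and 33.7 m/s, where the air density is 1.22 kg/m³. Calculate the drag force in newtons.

D = 429 N

CD = 0.0122 + 0.0196 × 1.19² = 0.03996
D = ½ρv²S·CD = ½ × 1.22 × 33.7² × 15.5 × 0.03996 = 429 N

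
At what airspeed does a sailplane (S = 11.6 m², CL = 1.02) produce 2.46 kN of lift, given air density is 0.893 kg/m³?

L = ½ρv²S·CL ⇒ v = √(2L/(ρ·S·CL))
v = √(2 × 2460 / (0.893 × 11.6 × 1.02)) = √465.6 = 21.6 m/s

v = 21.6 m/s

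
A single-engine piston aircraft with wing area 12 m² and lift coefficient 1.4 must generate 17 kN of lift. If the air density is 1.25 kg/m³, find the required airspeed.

L = ½ρv²S·CL ⇒ v = √(2L/(ρ·S·CL))
v = √(2 × 17000 / (1.25 × 12 × 1.4)) = √1619 = 40.2 m/s

v = 40.2 m/s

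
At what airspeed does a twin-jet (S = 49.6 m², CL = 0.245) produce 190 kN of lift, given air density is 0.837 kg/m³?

v = 193 m/s

L = ½ρv²S·CL ⇒ v = √(2L/(ρ·S·CL))
v = √(2 × 1.9×10^5 / (0.837 × 49.6 × 0.245)) = √37360 = 193 m/s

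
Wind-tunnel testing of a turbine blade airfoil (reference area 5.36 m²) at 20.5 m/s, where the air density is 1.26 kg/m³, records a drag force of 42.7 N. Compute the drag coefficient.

From D = ½ρv²S·CD, rearranging gives CD = 2D/(ρv²S).
CD = 2 × 42.7 / (1.26 × 20.5² × 5.36) = 0.0301

CD = 0.0301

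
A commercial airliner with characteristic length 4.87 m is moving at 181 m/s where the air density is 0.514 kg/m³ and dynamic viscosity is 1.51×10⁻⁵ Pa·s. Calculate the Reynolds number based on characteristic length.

Re = 3×10^7

Re = ρ·v·c/μ = 0.514 × 181 × 4.87 / (1.51×10⁻⁵) = 3×10^7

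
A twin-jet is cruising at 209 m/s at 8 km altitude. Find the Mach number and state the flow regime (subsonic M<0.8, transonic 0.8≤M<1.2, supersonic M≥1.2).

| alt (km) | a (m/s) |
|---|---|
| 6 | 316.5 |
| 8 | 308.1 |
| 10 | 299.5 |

M = 0.678 (subsonic)

At 8 km, from the table: a = 308.1 m/s.
M = v/a = 209 / 308.1 = 0.678
M = 0.678 → subsonic.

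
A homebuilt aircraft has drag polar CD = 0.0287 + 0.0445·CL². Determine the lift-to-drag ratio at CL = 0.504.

L/D = 12.6

CD = 0.0287 + 0.0445 × 0.504² = 0.04
L/D = CL/CD = 0.504 / 0.04 = 12.6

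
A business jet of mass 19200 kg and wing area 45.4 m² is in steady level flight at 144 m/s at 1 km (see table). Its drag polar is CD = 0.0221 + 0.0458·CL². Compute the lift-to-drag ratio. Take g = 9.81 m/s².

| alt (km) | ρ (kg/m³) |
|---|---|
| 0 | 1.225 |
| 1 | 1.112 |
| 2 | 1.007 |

At 1 km, from the table: ρ = 1.112 kg/m³.
Weight W = mg = 19200 × 9.81 = 1.8835×10^5 N; in level flight L = W.
q = ½ρv² = ½ × 1.112 × 144² = 11530 Pa.
CL = 2W/(ρv²S) = 2×1.8835×10^5/(1.112×144²×45.4) = 0.3598.
CD = 0.0221 + 0.0458 × 0.3598² = 0.02803.
L/D = CL/CD = 0.3598 / 0.02803 = 12.8

L/D = 12.8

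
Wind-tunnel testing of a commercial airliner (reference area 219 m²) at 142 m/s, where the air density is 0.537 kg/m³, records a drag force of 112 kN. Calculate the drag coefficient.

CD = 0.0945

From D = ½ρv²S·CD, rearranging gives CD = 2D/(ρv²S).
CD = 2 × 1.12×10^5 / (0.537 × 142² × 219) = 0.0945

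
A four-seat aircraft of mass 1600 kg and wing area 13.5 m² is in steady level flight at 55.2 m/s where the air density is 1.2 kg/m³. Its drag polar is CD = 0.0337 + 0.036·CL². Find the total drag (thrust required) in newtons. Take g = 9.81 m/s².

D = 1190 N

In steady level flight, lift balances weight: W = mg = 1600 × 9.81 = 15696 N.
q = ½ρv² = ½ × 1.2 × 55.2² = 1828 Pa.
CL = 2W/(ρv²S) = 2×15696/(1.2×55.2²×13.5) = 0.636.
CD = 0.0337 + 0.036 × 0.636² = 0.04826.
D = q·S·CD = 1828 × 13.5 × 0.04826 = 1191 N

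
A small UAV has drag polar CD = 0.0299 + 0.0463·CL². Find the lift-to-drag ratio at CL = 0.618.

L/D = 13

CD = 0.0299 + 0.0463 × 0.618² = 0.04758
L/D = CL/CD = 0.618 / 0.04758 = 13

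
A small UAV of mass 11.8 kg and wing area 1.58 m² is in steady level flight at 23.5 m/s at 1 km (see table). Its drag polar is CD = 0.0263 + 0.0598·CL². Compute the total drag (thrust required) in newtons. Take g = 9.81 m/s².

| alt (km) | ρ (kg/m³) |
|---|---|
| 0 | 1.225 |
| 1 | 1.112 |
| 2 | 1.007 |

D = 14.4 N

At 1 km, from the table: ρ = 1.112 kg/m³.
In steady level flight, lift balances weight: W = mg = 11.8 × 9.81 = 115.76 N.
q = ½ρv² = ½ × 1.112 × 23.5² = 307.1 Pa.
CL = W/(q·S) = 115.76 / (307.1 × 1.58) = 0.2386.
CD = 0.0263 + 0.0598 × 0.2386² = 0.0297.
D = q·S·CD = 307.1 × 1.58 × 0.0297 = 14.41 N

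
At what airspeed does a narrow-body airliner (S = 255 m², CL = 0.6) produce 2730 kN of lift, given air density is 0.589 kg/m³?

L = ½ρv²S·CL ⇒ v = √(2L/(ρ·S·CL))
v = √(2 × 2.73×10^6 / (0.589 × 255 × 0.6)) = √60590 = 246 m/s

v = 246 m/s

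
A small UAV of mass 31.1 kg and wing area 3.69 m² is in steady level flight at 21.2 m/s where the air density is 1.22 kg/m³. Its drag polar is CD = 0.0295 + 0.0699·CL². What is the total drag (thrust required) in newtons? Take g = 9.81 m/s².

In steady level flight, lift balances weight: W = mg = 31.1 × 9.81 = 305.09 N.
Dynamic pressure q = 0.5 × 1.22 × 21.2² = 274.2 Pa.
Required CL = L/(qS) = 305.09/(274.2·3.69) = 0.3016.
CD = 0.0295 + 0.0699 × 0.3016² = 0.03586.
D = q·S·CD = 274.2 × 3.69 × 0.03586 = 36.27 N

D = 36.3 N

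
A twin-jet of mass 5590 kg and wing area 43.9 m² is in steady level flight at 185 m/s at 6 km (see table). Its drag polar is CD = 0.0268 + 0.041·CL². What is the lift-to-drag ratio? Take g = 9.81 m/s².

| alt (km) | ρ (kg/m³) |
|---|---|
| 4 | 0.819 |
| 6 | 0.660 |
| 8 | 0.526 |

L/D = 4.05

At 6 km, from the table: ρ = 0.660 kg/m³.
In steady level flight, lift balances weight: W = mg = 5590 × 9.81 = 54838 N.
Dynamic pressure q = 0.5 × 0.66 × 185² = 11290 Pa.
Required CL = L/(qS) = 54838/(11290·43.9) = 0.1106.
CD = 0.0268 + 0.041 × 0.1106² = 0.0273.
L/D = CL/CD = 0.1106 / 0.0273 = 4.05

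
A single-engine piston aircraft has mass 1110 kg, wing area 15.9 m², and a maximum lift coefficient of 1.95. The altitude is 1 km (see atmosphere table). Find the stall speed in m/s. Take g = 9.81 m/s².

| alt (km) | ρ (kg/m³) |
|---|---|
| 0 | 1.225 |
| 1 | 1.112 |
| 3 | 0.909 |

V_stall = 25.1 m/s

At 1 km, from the table: ρ = 1.112 kg/m³.
Stall occurs when L = W at CL,max. W = mg = 1110 × 9.81 = 10890 N.
V_stall = √(2W/(ρ·S·CL,max)) = √(2 × 10890 / (1.112 × 15.9 × 1.95))
V_stall = √631.7 = 25.1 m/s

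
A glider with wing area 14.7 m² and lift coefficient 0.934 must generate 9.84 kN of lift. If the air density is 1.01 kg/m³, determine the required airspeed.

L = ½ρv²S·CL ⇒ v = √(2L/(ρ·S·CL))
v = √(2 × 9840 / (1.01 × 14.7 × 0.934)) = √1419 = 37.7 m/s

v = 37.7 m/s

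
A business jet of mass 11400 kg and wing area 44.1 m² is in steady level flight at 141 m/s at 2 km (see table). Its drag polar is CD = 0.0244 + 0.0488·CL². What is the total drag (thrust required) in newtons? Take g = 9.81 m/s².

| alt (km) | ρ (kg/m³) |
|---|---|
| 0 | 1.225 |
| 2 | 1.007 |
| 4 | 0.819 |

D = 12200 N

At 2 km, from the table: ρ = 1.007 kg/m³.
Weight W = mg = 11400 × 9.81 = 1.1183×10^5 N; in level flight L = W.
q = ½ρv² = ½ × 1.007 × 141² = 10010 Pa.
Required CL = L/(qS) = 1.1183×10^5/(10010·44.1) = 0.2533.
CD = 0.0244 + 0.0488 × 0.2533² = 0.02753.
D = q·S·CD = 10010 × 44.1 × 0.02753 = 12150 N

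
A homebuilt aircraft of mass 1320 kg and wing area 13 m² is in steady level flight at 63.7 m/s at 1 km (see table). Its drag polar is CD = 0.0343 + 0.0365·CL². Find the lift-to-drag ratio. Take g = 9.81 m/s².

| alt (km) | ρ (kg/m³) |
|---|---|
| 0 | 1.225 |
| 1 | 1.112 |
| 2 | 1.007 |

L/D = 10.7

At 1 km, from the table: ρ = 1.112 kg/m³.
Level flight ⇒ L = W = m·g = 1320 × 9.81 = 12949 N.
Dynamic pressure q = 0.5 × 1.112 × 63.7² = 2256 Pa.
CL = W/(q·S) = 12949 / (2256 × 13) = 0.4415.
CD = 0.0343 + 0.0365 × 0.4415² = 0.04142.
L/D = CL/CD = 0.4415 / 0.04142 = 10.7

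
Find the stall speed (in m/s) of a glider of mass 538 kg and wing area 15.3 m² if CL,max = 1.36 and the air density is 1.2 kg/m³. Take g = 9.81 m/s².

At stall, lift equals weight: L = W = m·g = 538 × 9.81 = 5278 N.
V_stall = √(2W/(ρ·S·CL,max)) = √(2 × 5278 / (1.2 × 15.3 × 1.36))
V_stall = √422.7 = 20.6 m/s

V_stall = 20.6 m/s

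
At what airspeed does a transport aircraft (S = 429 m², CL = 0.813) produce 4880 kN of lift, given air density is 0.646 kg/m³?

L = ½ρv²S·CL ⇒ v = √(2L/(ρ·S·CL))
v = √(2 × 4.88×10^6 / (0.646 × 429 × 0.813)) = √43320 = 208 m/s

v = 208 m/s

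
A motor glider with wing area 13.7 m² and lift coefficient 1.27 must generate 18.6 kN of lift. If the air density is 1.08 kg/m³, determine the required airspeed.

v = 44.5 m/s

L = ½ρv²S·CL ⇒ v = √(2L/(ρ·S·CL))
v = √(2 × 18600 / (1.08 × 13.7 × 1.27)) = √1980 = 44.5 m/s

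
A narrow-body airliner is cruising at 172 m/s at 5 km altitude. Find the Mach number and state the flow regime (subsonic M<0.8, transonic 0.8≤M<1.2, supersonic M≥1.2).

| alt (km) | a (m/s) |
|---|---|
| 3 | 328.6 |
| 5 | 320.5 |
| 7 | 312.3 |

At 5 km, from the table: a = 320.5 m/s.
M = v/a = 172 / 320.5 = 0.537
M = 0.537 → subsonic.

M = 0.537 (subsonic)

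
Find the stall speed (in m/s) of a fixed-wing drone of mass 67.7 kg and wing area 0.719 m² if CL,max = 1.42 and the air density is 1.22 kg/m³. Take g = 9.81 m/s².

At stall, lift equals weight: L = W = m·g = 67.7 × 9.81 = 664.1 N.
V_stall = √(2W/(ρ·S·CL,max)) = √(2 × 664.1 / (1.22 × 0.719 × 1.42))
V_stall = √1066 = 32.7 m/s

V_stall = 32.7 m/s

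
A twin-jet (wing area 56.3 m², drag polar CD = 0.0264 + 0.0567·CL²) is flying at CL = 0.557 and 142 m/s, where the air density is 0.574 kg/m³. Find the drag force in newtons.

CD = 0.0264 + 0.0567 × 0.557² = 0.04399
D = ½ρv²S·CD = ½ × 0.574 × 142² × 56.3 × 0.04399 = 14300 N

D = 14300 N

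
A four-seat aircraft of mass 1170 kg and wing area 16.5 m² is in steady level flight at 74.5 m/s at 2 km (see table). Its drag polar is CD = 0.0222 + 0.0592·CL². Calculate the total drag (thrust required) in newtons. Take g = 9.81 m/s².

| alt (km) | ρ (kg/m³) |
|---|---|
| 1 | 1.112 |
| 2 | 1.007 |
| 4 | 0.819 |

D = 1190 N

At 2 km, from the table: ρ = 1.007 kg/m³.
Weight W = mg = 1170 × 9.81 = 11478 N; in level flight L = W.
q = ½ρv² = ½ × 1.007 × 74.5² = 2795 Pa.
Required CL = L/(qS) = 11478/(2795·16.5) = 0.2489.
CD = 0.0222 + 0.0592 × 0.2489² = 0.02587.
D = q·S·CD = 2795 × 16.5 × 0.02587 = 1193 N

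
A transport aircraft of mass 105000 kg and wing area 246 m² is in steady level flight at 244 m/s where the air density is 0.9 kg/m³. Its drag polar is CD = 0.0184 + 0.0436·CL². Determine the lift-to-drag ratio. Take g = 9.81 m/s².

L/D = 8.03

In steady level flight, lift balances weight: W = mg = 105000 × 9.81 = 1.03×10^6 N.
q = ½ρv² = ½ × 0.9 × 244² = 26790 Pa.
CL = 2W/(ρv²S) = 2×1.03×10^6/(0.9×244²×246) = 0.1563.
CD = 0.0184 + 0.0436 × 0.1563² = 0.01946.
L/D = CL/CD = 0.1563 / 0.01946 = 8.03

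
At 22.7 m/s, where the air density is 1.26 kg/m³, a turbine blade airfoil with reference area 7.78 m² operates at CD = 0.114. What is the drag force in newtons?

D = 288 N

Dynamic pressure q = ½ρv² = ½ × 1.26 × 22.7² = 324.6 Pa.
D = q·S·CD = 324.6 × 7.78 × 0.114 = 288 N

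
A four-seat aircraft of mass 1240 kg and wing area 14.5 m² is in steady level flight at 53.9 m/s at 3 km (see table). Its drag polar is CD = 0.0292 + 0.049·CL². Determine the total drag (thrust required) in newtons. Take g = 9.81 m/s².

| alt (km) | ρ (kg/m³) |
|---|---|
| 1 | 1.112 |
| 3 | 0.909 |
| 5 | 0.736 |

At 3 km, from the table: ρ = 0.909 kg/m³.
Level flight ⇒ L = W = m·g = 1240 × 9.81 = 12164 N.
Dynamic pressure q = 0.5 × 0.909 × 53.9² = 1320 Pa.
CL = W/(q·S) = 12164 / (1320 × 14.5) = 0.6353.
CD = 0.0292 + 0.049 × 0.6353² = 0.04898.
D = q·S·CD = 1320 × 14.5 × 0.04898 = 937.8 N

D = 938 N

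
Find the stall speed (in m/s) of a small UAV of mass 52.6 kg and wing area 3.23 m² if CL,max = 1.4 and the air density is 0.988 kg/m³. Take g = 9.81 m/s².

V_stall = 15.2 m/s

Weight W = mg = 52.6 × 9.81 = 516 N.
V_stall = √(2W/(ρ·S·CL,max)) = √(2 × 516 / (0.988 × 3.23 × 1.4))
V_stall = √231 = 15.2 m/s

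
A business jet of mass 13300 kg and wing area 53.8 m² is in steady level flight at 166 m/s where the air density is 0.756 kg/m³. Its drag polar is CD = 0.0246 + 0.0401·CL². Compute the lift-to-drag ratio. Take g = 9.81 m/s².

In steady level flight, lift balances weight: W = mg = 13300 × 9.81 = 1.3047×10^5 N.
Dynamic pressure q = 0.5 × 0.756 × 166² = 10420 Pa.
CL = W/(q·S) = 1.3047×10^5 / (10420 × 53.8) = 0.2328.
CD = 0.0246 + 0.0401 × 0.2328² = 0.02677.
L/D = CL/CD = 0.2328 / 0.02677 = 8.7

L/D = 8.7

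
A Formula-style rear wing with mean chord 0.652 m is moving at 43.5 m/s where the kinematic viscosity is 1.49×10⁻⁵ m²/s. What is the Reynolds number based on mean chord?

Re = 1.9×10^6

Re = v·c/ν = 43.5 × 0.652 / (1.49×10⁻⁵) = 1.9×10^6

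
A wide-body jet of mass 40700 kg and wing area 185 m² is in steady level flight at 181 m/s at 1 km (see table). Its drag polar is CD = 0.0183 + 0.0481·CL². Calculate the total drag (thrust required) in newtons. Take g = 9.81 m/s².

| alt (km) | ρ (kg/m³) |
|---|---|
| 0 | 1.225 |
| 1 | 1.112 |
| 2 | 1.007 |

D = 63900 N

At 1 km, from the table: ρ = 1.112 kg/m³.
Weight W = mg = 40700 × 9.81 = 3.9927×10^5 N; in level flight L = W.
Dynamic pressure q = 0.5 × 1.112 × 181² = 18220 Pa.
Required CL = L/(qS) = 3.9927×10^5/(18220·185) = 0.1185.
CD = 0.0183 + 0.0481 × 0.1185² = 0.01898.
D = q·S·CD = 18220 × 185 × 0.01898 = 63940 N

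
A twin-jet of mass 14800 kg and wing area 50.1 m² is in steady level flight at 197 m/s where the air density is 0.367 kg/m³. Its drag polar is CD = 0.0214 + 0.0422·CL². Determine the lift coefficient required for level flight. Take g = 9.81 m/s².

Weight W = mg = 14800 × 9.81 = 1.4519×10^5 N; in level flight L = W.
q = ½ρv² = ½ × 0.367 × 197² = 7121 Pa.
Required CL = L/(qS) = 1.4519×10^5/(7121·50.1) = 0.4069.

CL = 0.407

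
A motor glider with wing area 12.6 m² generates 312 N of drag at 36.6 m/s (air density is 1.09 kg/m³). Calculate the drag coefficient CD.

From D = ½ρv²S·CD, rearranging gives CD = 2D/(ρv²S).
CD = 2 × 312 / (1.09 × 36.6² × 12.6) = 0.0339

CD = 0.0339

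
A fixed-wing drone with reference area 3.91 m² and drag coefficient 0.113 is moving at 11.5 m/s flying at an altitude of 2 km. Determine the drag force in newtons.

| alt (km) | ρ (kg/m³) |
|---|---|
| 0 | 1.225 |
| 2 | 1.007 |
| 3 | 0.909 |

D = 29.4 N

At 2 km, from the table: ρ = 1.007 kg/m³.
D = ½ρv²S·CD = ½ × 1.007 × 11.5² × 3.91 × 0.113 = 29.4 N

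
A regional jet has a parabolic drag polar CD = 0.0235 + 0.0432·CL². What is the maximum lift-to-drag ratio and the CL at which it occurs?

(L/D)max = 15.7, at CL = 0.738

For CD = CD0 + K·CL², (L/D)max occurs at CL* = √(CD0/K) and equals 1/(2√(K·CD0)).
(L/D)max = 1/(2√(0.0432 × 0.0235)) = 1/(2 × 0.03186) = 15.7
CL* = √(0.0235/0.0432) = 0.738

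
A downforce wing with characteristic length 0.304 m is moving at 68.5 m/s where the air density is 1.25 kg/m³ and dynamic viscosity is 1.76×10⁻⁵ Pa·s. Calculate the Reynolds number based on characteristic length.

Re = ρ·v·c/μ = 1.25 × 68.5 × 0.304 / (1.76×10⁻⁵) = 1.48×10^6

Re = 1.48×10^6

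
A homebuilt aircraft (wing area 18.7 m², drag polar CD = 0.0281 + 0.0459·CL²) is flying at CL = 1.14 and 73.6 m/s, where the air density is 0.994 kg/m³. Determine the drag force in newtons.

D = 4420 N

CD = 0.0281 + 0.0459 × 1.14² = 0.08775
D = ½ρv²S·CD = ½ × 0.994 × 73.6² × 18.7 × 0.08775 = 4420 N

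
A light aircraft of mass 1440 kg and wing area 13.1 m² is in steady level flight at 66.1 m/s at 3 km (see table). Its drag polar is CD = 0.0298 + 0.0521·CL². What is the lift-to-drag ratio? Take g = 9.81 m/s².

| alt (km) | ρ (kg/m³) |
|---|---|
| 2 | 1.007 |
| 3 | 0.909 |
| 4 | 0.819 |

L/D = 12

At 3 km, from the table: ρ = 0.909 kg/m³.
In steady level flight, lift balances weight: W = mg = 1440 × 9.81 = 14126 N.
q = ½ρv² = ½ × 0.909 × 66.1² = 1986 Pa.
Required CL = L/(qS) = 14126/(1986·13.1) = 0.543.
CD = 0.0298 + 0.0521 × 0.543² = 0.04516.
L/D = CL/CD = 0.543 / 0.04516 = 12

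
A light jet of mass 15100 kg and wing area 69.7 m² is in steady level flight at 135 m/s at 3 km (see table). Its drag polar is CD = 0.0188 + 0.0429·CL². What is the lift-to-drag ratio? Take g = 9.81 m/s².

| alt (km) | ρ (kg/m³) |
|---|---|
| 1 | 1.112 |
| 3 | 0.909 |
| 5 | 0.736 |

L/D = 11.9

At 3 km, from the table: ρ = 0.909 kg/m³.
Level flight ⇒ L = W = m·g = 15100 × 9.81 = 1.4813×10^5 N.
Dynamic pressure q = 0.5 × 0.909 × 135² = 8283 Pa.
CL = W/(q·S) = 1.4813×10^5 / (8283 × 69.7) = 0.2566.
CD = 0.0188 + 0.0429 × 0.2566² = 0.02162.
L/D = CL/CD = 0.2566 / 0.02162 = 11.9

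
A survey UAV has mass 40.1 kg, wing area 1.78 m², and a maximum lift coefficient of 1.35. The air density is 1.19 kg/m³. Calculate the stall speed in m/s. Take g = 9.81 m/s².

V_stall = 16.6 m/s

Stall occurs when L = W at CL,max. W = mg = 40.1 × 9.81 = 393.4 N.
V_stall = √(2W/(ρ·S·CL,max)) = √(2 × 393.4 / (1.19 × 1.78 × 1.35))
V_stall = √275.1 = 16.6 m/s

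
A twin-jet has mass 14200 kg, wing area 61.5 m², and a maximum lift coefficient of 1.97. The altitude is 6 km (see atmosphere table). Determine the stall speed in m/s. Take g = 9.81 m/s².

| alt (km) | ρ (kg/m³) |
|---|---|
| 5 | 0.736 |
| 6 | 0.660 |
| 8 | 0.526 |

V_stall = 59 m/s

At 6 km, from the table: ρ = 0.660 kg/m³.
Weight W = mg = 14200 × 9.81 = 1.393×10^5 N.
V_stall = √(2W/(ρ·S·CL,max)) = √(2 × 1.393×10^5 / (0.66 × 61.5 × 1.97))
V_stall = √3484 = 59 m/s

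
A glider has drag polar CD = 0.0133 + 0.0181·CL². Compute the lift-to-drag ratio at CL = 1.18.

CD = 0.0133 + 0.0181 × 1.18² = 0.0385
L/D = CL/CD = 1.18 / 0.0385 = 30.6

L/D = 30.6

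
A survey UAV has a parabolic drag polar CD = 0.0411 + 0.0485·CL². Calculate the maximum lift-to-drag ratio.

For CD = CD0 + K·CL², (L/D)max occurs at CL* = √(CD0/K) and equals 1/(2√(K·CD0)).
(L/D)max = 1/(2√(0.0485 × 0.0411)) = 1/(2 × 0.04465) = 11.2

(L/D)max = 11.2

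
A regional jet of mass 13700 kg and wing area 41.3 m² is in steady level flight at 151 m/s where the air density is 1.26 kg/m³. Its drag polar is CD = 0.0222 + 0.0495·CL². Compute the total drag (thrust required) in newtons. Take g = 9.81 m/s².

D = 14700 N

In steady level flight, lift balances weight: W = mg = 13700 × 9.81 = 1.344×10^5 N.
q = ½ρv² = ½ × 1.26 × 151² = 14360 Pa.
Required CL = L/(qS) = 1.344×10^5/(14360·41.3) = 0.2265.
CD = 0.0222 + 0.0495 × 0.2265² = 0.02474.
D = q·S·CD = 14360 × 41.3 × 0.02474 = 14680 N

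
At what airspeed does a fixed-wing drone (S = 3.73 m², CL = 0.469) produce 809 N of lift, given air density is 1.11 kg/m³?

L = ½ρv²S·CL ⇒ v = √(2L/(ρ·S·CL))
v = √(2 × 809 / (1.11 × 3.73 × 0.469)) = √833.2 = 28.9 m/s

v = 28.9 m/s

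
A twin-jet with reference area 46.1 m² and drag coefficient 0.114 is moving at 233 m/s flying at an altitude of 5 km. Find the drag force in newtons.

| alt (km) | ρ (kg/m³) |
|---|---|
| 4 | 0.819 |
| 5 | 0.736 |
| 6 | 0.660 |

At 5 km, from the table: ρ = 0.736 kg/m³.
D = ½ρv²S·CD = ½ × 0.736 × 233² × 46.1 × 0.114 = 1.05×10^5 N ≈ 105 kN

D = 1.05×10^5 N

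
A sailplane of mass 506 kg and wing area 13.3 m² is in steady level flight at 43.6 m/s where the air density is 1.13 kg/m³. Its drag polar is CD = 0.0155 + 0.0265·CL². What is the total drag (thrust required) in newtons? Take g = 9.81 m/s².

D = 267 N

In steady level flight, lift balances weight: W = mg = 506 × 9.81 = 4963.9 N.
Dynamic pressure q = 0.5 × 1.13 × 43.6² = 1074 Pa.
CL = 2W/(ρv²S) = 2×4963.9/(1.13×43.6²×13.3) = 0.3475.
CD = 0.0155 + 0.0265 × 0.3475² = 0.0187.
D = q·S·CD = 1074 × 13.3 × 0.0187 = 267.1 N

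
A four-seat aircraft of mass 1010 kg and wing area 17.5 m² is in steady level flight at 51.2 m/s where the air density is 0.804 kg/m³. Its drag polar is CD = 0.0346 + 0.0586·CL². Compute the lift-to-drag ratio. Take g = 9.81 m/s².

L/D = 10.4

Level flight ⇒ L = W = m·g = 1010 × 9.81 = 9908.1 N.
q = ½ρv² = ½ × 0.804 × 51.2² = 1054 Pa.
CL = W/(q·S) = 9908.1 / (1054 × 17.5) = 0.5373.
CD = 0.0346 + 0.0586 × 0.5373² = 0.05151.
L/D = CL/CD = 0.5373 / 0.05151 = 10.4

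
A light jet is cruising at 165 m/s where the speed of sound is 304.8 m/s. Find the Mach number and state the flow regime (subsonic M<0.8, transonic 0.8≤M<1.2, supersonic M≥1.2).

M = 0.541 (subsonic)

M = v/a = 165 / 304.8 = 0.541
M = 0.541 → subsonic.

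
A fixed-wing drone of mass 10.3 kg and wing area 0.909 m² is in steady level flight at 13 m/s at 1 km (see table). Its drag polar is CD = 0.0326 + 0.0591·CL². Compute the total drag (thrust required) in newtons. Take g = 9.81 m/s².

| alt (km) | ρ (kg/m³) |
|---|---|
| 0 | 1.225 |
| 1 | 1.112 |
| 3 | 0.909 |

D = 9.85 N

At 1 km, from the table: ρ = 1.112 kg/m³.
Level flight ⇒ L = W = m·g = 10.3 × 9.81 = 101.04 N.
Dynamic pressure q = 0.5 × 1.112 × 13² = 93.96 Pa.
Required CL = L/(qS) = 101.04/(93.96·0.909) = 1.183.
CD = 0.0326 + 0.0591 × 1.183² = 0.1153.
D = q·S·CD = 93.96 × 0.909 × 0.1153 = 9.849 N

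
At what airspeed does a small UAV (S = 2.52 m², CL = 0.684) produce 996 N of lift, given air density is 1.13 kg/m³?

L = ½ρv²S·CL ⇒ v = √(2L/(ρ·S·CL))
v = √(2 × 996 / (1.13 × 2.52 × 0.684)) = √1023 = 32 m/s

v = 32 m/s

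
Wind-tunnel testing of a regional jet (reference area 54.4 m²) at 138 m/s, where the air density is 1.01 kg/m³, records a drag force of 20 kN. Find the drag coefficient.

From D = ½ρv²S·CD, rearranging gives CD = 2D/(ρv²S).
CD = 2 × 20000 / (1.01 × 138² × 54.4) = 0.0382

CD = 0.0382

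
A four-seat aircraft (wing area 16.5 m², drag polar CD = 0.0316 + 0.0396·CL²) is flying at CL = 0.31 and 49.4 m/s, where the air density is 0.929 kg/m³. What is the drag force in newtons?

CD = 0.0316 + 0.0396 × 0.31² = 0.03541
D = ½ρv²S·CD = ½ × 0.929 × 49.4² × 16.5 × 0.03541 = 662 N

D = 662 N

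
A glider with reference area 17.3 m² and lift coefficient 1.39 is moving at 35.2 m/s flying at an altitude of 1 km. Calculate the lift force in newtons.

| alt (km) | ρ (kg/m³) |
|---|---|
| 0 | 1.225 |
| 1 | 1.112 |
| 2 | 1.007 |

L = 16600 N

At 1 km, from the table: ρ = 1.112 kg/m³.
Dynamic pressure q = ½ρv² = ½ × 1.112 × 35.2² = 688.9 Pa.
L = q·S·CL = 688.9 × 17.3 × 1.39 = 16600 N ≈ 16.6 kN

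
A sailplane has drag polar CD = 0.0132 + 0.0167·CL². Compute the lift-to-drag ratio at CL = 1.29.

CD = 0.0132 + 0.0167 × 1.29² = 0.04099
L/D = CL/CD = 1.29 / 0.04099 = 31.5

L/D = 31.5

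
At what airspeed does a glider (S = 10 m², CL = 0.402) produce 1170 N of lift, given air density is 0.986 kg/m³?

L = ½ρv²S·CL ⇒ v = √(2L/(ρ·S·CL))
v = √(2 × 1170 / (0.986 × 10 × 0.402)) = √590.4 = 24.3 m/s

v = 24.3 m/s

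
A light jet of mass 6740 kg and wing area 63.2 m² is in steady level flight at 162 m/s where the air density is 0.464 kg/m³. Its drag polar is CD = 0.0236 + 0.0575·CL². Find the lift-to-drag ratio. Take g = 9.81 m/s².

L/D = 6.79

Level flight ⇒ L = W = m·g = 6740 × 9.81 = 66119 N.
Dynamic pressure q = 0.5 × 0.464 × 162² = 6089 Pa.
Required CL = L/(qS) = 66119/(6089·63.2) = 0.1718.
CD = 0.0236 + 0.0575 × 0.1718² = 0.0253.
L/D = CL/CD = 0.1718 / 0.0253 = 6.79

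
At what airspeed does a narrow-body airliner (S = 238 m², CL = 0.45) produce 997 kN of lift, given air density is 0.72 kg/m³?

v = 161 m/s

L = ½ρv²S·CL ⇒ v = √(2L/(ρ·S·CL))
v = √(2 × 9.97×10^5 / (0.72 × 238 × 0.45)) = √25860 = 161 m/s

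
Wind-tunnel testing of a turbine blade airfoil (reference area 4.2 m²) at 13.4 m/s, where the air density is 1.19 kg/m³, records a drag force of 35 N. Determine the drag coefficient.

CD = 0.078

From D = ½ρv²S·CD, rearranging gives CD = 2D/(ρv²S).
CD = 2 × 35 / (1.19 × 13.4² × 4.2) = 0.078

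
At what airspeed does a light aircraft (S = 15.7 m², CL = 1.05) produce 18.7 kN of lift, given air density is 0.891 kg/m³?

L = ½ρv²S·CL ⇒ v = √(2L/(ρ·S·CL))
v = √(2 × 18700 / (0.891 × 15.7 × 1.05)) = √2546 = 50.5 m/s

v = 50.5 m/s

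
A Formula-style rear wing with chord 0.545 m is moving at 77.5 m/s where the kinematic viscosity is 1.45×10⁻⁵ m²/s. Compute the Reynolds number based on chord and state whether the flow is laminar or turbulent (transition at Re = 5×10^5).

Re = v·c/ν = 77.5 × 0.545 / (1.45×10⁻⁵) = 2.91×10^6
Since 2.91×10^6 > 5×10^5, the flow is turbulent.

Re = 2.91×10^6 (turbulent)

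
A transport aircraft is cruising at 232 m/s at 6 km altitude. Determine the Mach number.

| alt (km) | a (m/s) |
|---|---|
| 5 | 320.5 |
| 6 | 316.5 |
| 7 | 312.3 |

M = 0.733

At 6 km, from the table: a = 316.5 m/s.
M = v/a = 232 / 316.5 = 0.733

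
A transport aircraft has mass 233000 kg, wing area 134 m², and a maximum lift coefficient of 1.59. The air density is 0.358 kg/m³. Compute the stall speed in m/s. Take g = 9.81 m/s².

V_stall = 245 m/s

Weight W = mg = 233000 × 9.81 = 2.286×10^6 N.
V_stall = √(2W/(ρ·S·CL,max)) = √(2 × 2.286×10^6 / (0.358 × 134 × 1.59))
V_stall = √59930 = 245 m/s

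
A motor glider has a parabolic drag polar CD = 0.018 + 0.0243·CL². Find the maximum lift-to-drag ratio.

(L/D)max = 23.9

For CD = CD0 + K·CL², (L/D)max occurs at CL* = √(CD0/K) and equals 1/(2√(K·CD0)).
(L/D)max = 1/(2√(0.0243 × 0.018)) = 1/(2 × 0.02091) = 23.9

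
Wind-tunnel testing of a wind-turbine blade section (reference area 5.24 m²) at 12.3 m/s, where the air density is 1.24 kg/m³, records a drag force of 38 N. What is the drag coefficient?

CD = 0.0773

From D = ½ρv²S·CD, rearranging gives CD = 2D/(ρv²S).
CD = 2 × 38 / (1.24 × 12.3² × 5.24) = 0.0773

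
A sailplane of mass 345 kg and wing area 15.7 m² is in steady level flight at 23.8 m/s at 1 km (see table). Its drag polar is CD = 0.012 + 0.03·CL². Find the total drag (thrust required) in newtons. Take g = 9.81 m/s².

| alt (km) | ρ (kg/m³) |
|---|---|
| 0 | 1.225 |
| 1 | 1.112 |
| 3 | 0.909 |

At 1 km, from the table: ρ = 1.112 kg/m³.
In steady level flight, lift balances weight: W = mg = 345 × 9.81 = 3384.5 N.
Dynamic pressure q = 0.5 × 1.112 × 23.8² = 314.9 Pa.
CL = 2W/(ρv²S) = 2×3384.5/(1.112×23.8²×15.7) = 0.6845.
CD = 0.012 + 0.03 × 0.6845² = 0.02606.
D = q·S·CD = 314.9 × 15.7 × 0.02606 = 128.8 N

D = 129 N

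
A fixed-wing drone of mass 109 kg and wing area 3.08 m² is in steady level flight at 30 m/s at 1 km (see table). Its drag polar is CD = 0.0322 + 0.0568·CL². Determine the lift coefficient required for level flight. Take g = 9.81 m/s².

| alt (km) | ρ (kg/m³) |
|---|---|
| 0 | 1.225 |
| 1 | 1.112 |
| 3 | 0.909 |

At 1 km, from the table: ρ = 1.112 kg/m³.
In steady level flight, lift balances weight: W = mg = 109 × 9.81 = 1069.3 N.
Dynamic pressure q = 0.5 × 1.112 × 30² = 500.4 Pa.
Required CL = L/(qS) = 1069.3/(500.4·3.08) = 0.6938.

CL = 0.694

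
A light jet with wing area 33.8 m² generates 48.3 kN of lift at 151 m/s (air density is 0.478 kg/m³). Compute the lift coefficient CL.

From L = ½ρv²S·CL, rearranging gives CL = 2L/(ρv²S).
CL = 2 × 48300 / (0.478 × 151² × 33.8) = 0.262

CL = 0.262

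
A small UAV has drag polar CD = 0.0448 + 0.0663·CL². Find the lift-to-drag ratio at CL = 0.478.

CD = 0.0448 + 0.0663 × 0.478² = 0.05995
L/D = CL/CD = 0.478 / 0.05995 = 7.97

L/D = 7.97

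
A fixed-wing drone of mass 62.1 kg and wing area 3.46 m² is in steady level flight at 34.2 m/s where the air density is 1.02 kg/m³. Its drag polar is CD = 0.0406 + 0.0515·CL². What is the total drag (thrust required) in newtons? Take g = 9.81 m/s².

D = 93.1 N

Level flight ⇒ L = W = m·g = 62.1 × 9.81 = 609.2 N.
Dynamic pressure q = 0.5 × 1.02 × 34.2² = 596.5 Pa.
CL = 2W/(ρv²S) = 2×609.2/(1.02×34.2²×3.46) = 0.2952.
CD = 0.0406 + 0.0515 × 0.2952² = 0.04509.
D = q·S·CD = 596.5 × 3.46 × 0.04509 = 93.06 N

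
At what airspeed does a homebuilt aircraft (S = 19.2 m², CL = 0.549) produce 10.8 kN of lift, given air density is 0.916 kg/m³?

v = 47.3 m/s

L = ½ρv²S·CL ⇒ v = √(2L/(ρ·S·CL))
v = √(2 × 10800 / (0.916 × 19.2 × 0.549)) = √2237 = 47.3 m/s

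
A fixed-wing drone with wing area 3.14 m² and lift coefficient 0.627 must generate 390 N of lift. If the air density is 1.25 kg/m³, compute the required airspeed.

v = 17.8 m/s

L = ½ρv²S·CL ⇒ v = √(2L/(ρ·S·CL))
v = √(2 × 390 / (1.25 × 3.14 × 0.627)) = √316.9 = 17.8 m/s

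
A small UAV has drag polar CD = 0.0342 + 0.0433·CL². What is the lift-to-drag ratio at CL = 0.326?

CD = 0.0342 + 0.0433 × 0.326² = 0.0388
L/D = CL/CD = 0.326 / 0.0388 = 8.4

L/D = 8.4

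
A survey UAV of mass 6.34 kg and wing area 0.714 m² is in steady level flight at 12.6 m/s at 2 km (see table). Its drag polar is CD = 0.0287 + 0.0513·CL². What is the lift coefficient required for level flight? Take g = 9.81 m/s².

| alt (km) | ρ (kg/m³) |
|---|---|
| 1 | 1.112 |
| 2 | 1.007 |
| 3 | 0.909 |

CL = 1.09

At 2 km, from the table: ρ = 1.007 kg/m³.
In steady level flight, lift balances weight: W = mg = 6.34 × 9.81 = 62.195 N.
Dynamic pressure q = 0.5 × 1.007 × 12.6² = 79.94 Pa.
CL = 2W/(ρv²S) = 2×62.195/(1.007×12.6²×0.714) = 1.09.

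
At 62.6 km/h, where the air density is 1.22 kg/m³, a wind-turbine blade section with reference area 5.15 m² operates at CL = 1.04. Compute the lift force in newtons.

L = 988 N

Convert speed: v = 62.6 km/h ÷ 3.6 = 17.39 m/s.
Dynamic pressure q = ½ρv² = ½ × 1.22 × 17.39² = 184.4 Pa.
L = q·S·CL = 184.4 × 5.15 × 1.04 = 988 N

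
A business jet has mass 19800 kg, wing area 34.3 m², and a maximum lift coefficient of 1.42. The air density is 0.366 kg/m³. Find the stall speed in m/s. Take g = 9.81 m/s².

V_stall = 148 m/s

Stall occurs when L = W at CL,max. W = mg = 19800 × 9.81 = 1.942×10^5 N.
From L = ½ρV²S·CL,max = W: V_stall = √(2W/(ρSCL,max)) = √(2·1.942×10^5/(0.366·34.3·1.42))
V_stall = √21790 = 148 m/s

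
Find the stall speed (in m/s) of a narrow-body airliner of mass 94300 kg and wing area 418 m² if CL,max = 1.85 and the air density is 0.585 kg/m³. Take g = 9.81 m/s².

V_stall = 64 m/s

Weight W = mg = 94300 × 9.81 = 9.251×10^5 N.
From L = ½ρV²S·CL,max = W: V_stall = √(2W/(ρSCL,max)) = √(2·9.251×10^5/(0.585·418·1.85))
V_stall = √4090 = 64 m/s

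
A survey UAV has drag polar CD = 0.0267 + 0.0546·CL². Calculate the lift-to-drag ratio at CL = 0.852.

CD = 0.0267 + 0.0546 × 0.852² = 0.06633
L/D = CL/CD = 0.852 / 0.06633 = 12.8

L/D = 12.8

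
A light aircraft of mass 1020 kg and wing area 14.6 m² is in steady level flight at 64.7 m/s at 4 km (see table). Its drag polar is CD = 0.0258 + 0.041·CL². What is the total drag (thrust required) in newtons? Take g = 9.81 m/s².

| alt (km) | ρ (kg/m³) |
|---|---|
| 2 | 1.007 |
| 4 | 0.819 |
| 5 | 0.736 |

At 4 km, from the table: ρ = 0.819 kg/m³.
Weight W = mg = 1020 × 9.81 = 10006 N; in level flight L = W.
Dynamic pressure q = 0.5 × 0.819 × 64.7² = 1714 Pa.
CL = 2W/(ρv²S) = 2×10006/(0.819×64.7²×14.6) = 0.3998.
CD = 0.0258 + 0.041 × 0.3998² = 0.03235.
D = q·S·CD = 1714 × 14.6 × 0.03235 = 809.7 N

D = 810 N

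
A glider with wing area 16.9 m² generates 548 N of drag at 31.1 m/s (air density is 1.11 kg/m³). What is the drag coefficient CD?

CD = 0.0604

From D = ½ρv²S·CD, rearranging gives CD = 2D/(ρv²S).
CD = 2 × 548 / (1.11 × 31.1² × 16.9) = 0.0604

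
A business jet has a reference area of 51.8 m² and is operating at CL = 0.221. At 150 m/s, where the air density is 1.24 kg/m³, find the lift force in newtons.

L = ½ρv²S·CL = ½ × 1.24 × 150² × 51.8 × 0.221 = 1.6×10^5 N ≈ 160 kN

L = 1.6×10^5 N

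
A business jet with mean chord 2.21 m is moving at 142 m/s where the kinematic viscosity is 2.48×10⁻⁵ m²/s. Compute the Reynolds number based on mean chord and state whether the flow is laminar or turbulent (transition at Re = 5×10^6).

Re = 1.27×10^7 (turbulent)

Re = v·c/ν = 142 × 2.21 / (2.48×10⁻⁵) = 1.27×10^7
Since 1.27×10^7 > 5×10^6, the flow is turbulent.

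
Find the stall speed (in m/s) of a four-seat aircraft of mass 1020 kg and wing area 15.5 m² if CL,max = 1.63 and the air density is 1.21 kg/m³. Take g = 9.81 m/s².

V_stall = 25.6 m/s

Weight W = mg = 1020 × 9.81 = 10010 N.
From L = ½ρV²S·CL,max = W: V_stall = √(2W/(ρSCL,max)) = √(2·10010/(1.21·15.5·1.63))
V_stall = √654.6 = 25.6 m/s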